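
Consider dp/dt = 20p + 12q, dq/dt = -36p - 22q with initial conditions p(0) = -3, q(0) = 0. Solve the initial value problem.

Coefficient matrix A = [[20, 12], [-36, -22]].
Characteristic polynomial det(A - λI) = λ^2 + 2λ - 8 = 0.
Eigenvalues λ = 2, -4.
For λ=2: (A-λI) row 1 is [18, 12], so an eigenvector is (-2, 3).
For λ=-4: (A-λI) row 1 is [24, 12], so an eigenvector is (1, -2).
General solution: c_1e^(2t)(-2,3) + c_2e^(-4t)(1,-2).
Applying p(0)=-3, q(0)=0 gives c_1=6, c_2=9.

p(t) = -12e^(2t) + 9e^(-4t), q(t) = 18e^(2t) - 18e^(-4t)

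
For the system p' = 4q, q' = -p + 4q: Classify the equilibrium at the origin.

A = [[0,4],[-1,4]]; det(A-λI) = λ^2 - 4λ + 4.
repeated λ = 2 with a single eigenvector.

unstable improper node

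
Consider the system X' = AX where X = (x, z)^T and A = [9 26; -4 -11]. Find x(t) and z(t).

Coefficient matrix A = [[9, 26], [-4, -11]].
Characteristic polynomial det(A - λI) = λ^2 + 2λ + 5 = 0.
Eigenvalues λ = -1 ± 2i (complex conjugate pair).
For λ=-1+2i: an eigenvector is (-2,1) - i(3,-1) = (-2 - 3i, 1 + i).
A real fundamental pair from Re and Im of e^((-1+2i)t)v: X_1 = e^(-t)(cos(2t)·(-2,1) + sin(2t)·(3,-1)), X_2 = e^(-t)(sin(2t)·(-2,1) - cos(2t)·(3,-1)).
General solution: K_1X_1 + K_2X_2.

x(t) = 3K_1e^(-t)sin(2t) - 2K_1e^(-t)cos(2t) - 2K_2e^(-t)sin(2t) - 3K_2e^(-t)cos(2t), z(t) = -K_1e^(-t)sin(2t) + K_1e^(-t)cos(2t) + K_2e^(-t)sin(2t) + K_2e^(-t)cos(2t)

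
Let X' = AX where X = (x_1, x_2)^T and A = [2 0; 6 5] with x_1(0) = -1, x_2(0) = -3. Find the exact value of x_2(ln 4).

-5088

A = [[2,0],[6,5]]; eigenvalues λ = 2, 5.
Eigenvectors: (-1,2) for λ=2, (0,1) for λ=5.
From the initial condition, c_1 = 1, c_2 = -5.
x_2(ln 4) = (1)(4^2)(2) + (-5)(4^5)(1) = -5088.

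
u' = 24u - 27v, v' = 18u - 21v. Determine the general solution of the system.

u(t) = -C_1e^(-3t) + 3C_2e^(6t), v(t) = -C_1e^(-3t) + 2C_2e^(6t)

Coefficient matrix A = [[24, -27], [18, -21]].
Characteristic polynomial det(A - λI) = λ^2 - 3λ - 18 = 0.
Eigenvalues λ = -3, 6.
For λ=-3: (A-λI) row 1 is [27, -27], so an eigenvector is (-1, -1).
For λ=6: (A-λI) row 1 is [18, -27], so an eigenvector is (3, 2).
General solution: C_1e^(-3t)(-1,-1) + C_2e^(6t)(3,2).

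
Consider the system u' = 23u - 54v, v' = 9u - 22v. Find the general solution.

Coefficient matrix A = [[23, -54], [9, -22]].
Characteristic polynomial det(A - λI) = λ^2 - λ - 20 = 0.
Eigenvalues λ = 5, -4.
For λ=5: (A-λI) row 1 is [18, -54], so an eigenvector is (3, 1).
For λ=-4: (A-λI) row 1 is [27, -54], so an eigenvector is (2, 1).
General solution: K_1e^(5t)(3,1) + K_2e^(-4t)(2,1).

u(t) = 3K_1e^(5t) + 2K_2e^(-4t), v(t) = K_1e^(5t) + K_2e^(-4t)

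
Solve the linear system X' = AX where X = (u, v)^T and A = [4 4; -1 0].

Coefficient matrix A = [[4, 4], [-1, 0]].
Characteristic polynomial det(A - λI) = λ^2 - 4λ + 4 = 0.
Single eigenvalue λ = 2 with algebraic multiplicity 2.
Eigenvector v = (2,-1); generalized eigenvector w with (A-λI)w=v is (3,-1).
General solution: e^(2t)[K_1·v + K_2·(t·v + w)].

u(t) = 2K_1e^(2t) + 2K_2te^(2t) + 3K_2e^(2t), v(t) = -K_1e^(2t) - K_2te^(2t) - K_2e^(2t)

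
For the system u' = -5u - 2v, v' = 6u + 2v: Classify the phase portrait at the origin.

A = [[-5,-2],[6,2]]; det(A-λI) = λ^2 + 3λ + 2.
λ = -2, -1: both negative.

stable node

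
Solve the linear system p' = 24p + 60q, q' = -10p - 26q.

Coefficient matrix A = [[24, 60], [-10, -26]].
Characteristic polynomial det(A - λI) = λ^2 + 2λ - 24 = 0.
Eigenvalues λ = -6, 4.
For λ=-6: (A-λI) row 1 is [30, 60], so an eigenvector is (-2, 1).
For λ=4: (A-λI) row 1 is [20, 60], so an eigenvector is (-3, 1).
General solution: K_1e^(-6t)(-2,1) + K_2e^(4t)(-3,1).

p(t) = -2K_1e^(-6t) - 3K_2e^(4t), q(t) = K_1e^(-6t) + K_2e^(4t)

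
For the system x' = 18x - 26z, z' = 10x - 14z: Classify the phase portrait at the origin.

unstable spiral

A = [[18,-26],[10,-14]]; det(A-λI) = λ^2 - 4λ + 8.
λ = 2 ± 2i: positive real part.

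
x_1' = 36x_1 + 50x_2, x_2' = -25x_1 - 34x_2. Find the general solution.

Coefficient matrix A = [[36, 50], [-25, -34]].
Characteristic polynomial det(A - λI) = λ^2 - 2λ + 26 = 0.
Eigenvalues λ = 1 ± 5i (complex conjugate pair).
For λ=1+5i: an eigenvector is (3,-2) - i(1,-1) = (3 - i, -2 + i).
A real fundamental pair from Re and Im of e^((1+5i)t)v: X_1 = e^(t)(cos(5t)·(3,-2) + sin(5t)·(1,-1)), X_2 = e^(t)(sin(5t)·(3,-2) - cos(5t)·(1,-1)).
General solution: c_1X_1 + c_2X_2.

x_1(t) = c_1e^(t)sin(5t) + 3c_1e^(t)cos(5t) + 3c_2e^(t)sin(5t) - c_2e^(t)cos(5t), x_2(t) = -c_1e^(t)sin(5t) - 2c_1e^(t)cos(5t) - 2c_2e^(t)sin(5t) + c_2e^(t)cos(5t)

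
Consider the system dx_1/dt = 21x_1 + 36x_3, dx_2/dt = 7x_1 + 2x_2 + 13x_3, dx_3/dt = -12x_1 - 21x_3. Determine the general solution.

Coefficient matrix A = [[21, 0, 36], [7, 2, 13], [-12, 0, -21]].
det(A - λI) = 0 gives eigenvalues λ = -3, 3, 2.
For λ=-3: eigenvector (-3,-1,2).
For λ=3: eigenvector (-2,-1,1).
For λ=2: eigenvector (0,1,0).
General solution: K_1e^(-3t)(-3,-1,2) + K_2e^(3t)(-2,-1,1) + K_3e^(2t)(0,1,0).

x_1(t) = -3K_1e^(-3t) - 2K_2e^(3t), x_2(t) = -K_1e^(-3t) - K_2e^(3t) + K_3e^(2t), x_3(t) = 2K_1e^(-3t) + K_2e^(3t)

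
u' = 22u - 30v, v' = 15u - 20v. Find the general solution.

u(t) = 3K_1e^(t)sin(3t) - K_1e^(t)cos(3t) - K_2e^(t)sin(3t) - 3K_2e^(t)cos(3t), v(t) = 2K_1e^(t)sin(3t) - K_1e^(t)cos(3t) - K_2e^(t)sin(3t) - 2K_2e^(t)cos(3t)

Coefficient matrix A = [[22, -30], [15, -20]].
Characteristic polynomial det(A - λI) = λ^2 - 2λ + 10 = 0.
Eigenvalues λ = 1 ± 3i (complex conjugate pair).
For λ=1+3i: an eigenvector is (-1,-1) - i(3,2) = (-1 - 3i, -1 - 2i).
A real fundamental pair from Re and Im of e^((1+3i)t)v: X_1 = e^(t)(cos(3t)·(-1,-1) + sin(3t)·(3,2)), X_2 = e^(t)(sin(3t)·(-1,-1) - cos(3t)·(3,2)).
General solution: K_1X_1 + K_2X_2.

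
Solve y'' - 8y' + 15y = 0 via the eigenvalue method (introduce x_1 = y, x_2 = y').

Let x_1 = y, x_2 = y'. Then x_1' = x_2 and x_2' = -15x_1 + 8x_2.
A = [[0,1],[-15,8]]; det(A-λI) = λ^2 - 8λ + 15.
Eigenvalues λ = 5, 3 with eigenvectors (1,5), (1,3).

y(t) = C_1e^(5t) + C_2e^(3t)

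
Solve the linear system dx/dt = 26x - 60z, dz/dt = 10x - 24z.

Coefficient matrix A = [[26, -60], [10, -24]].
Characteristic polynomial det(A - λI) = λ^2 - 2λ - 24 = 0.
Eigenvalues λ = -4, 6.
For λ=-4: (A-λI) row 1 is [30, -60], so an eigenvector is (-2, -1).
For λ=6: (A-λI) row 1 is [20, -60], so an eigenvector is (3, 1).
General solution: c_1e^(-4t)(-2,-1) + c_2e^(6t)(3,1).

x(t) = -2c_1e^(-4t) + 3c_2e^(6t), z(t) = -c_1e^(-4t) + c_2e^(6t)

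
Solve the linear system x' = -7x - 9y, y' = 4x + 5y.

x(t) = -3K_1e^(-t) - 3K_2te^(-t) + 2K_2e^(-t), y(t) = 2K_1e^(-t) + 2K_2te^(-t) - K_2e^(-t)

Coefficient matrix A = [[-7, -9], [4, 5]].
Characteristic polynomial det(A - λI) = λ^2 + 2λ + 1 = 0.
Single eigenvalue λ = -1 with algebraic multiplicity 2.
Eigenvector v = (-3,2); generalized eigenvector w with (A-λI)w=v is (2,-1).
General solution: e^(-t)[K_1·v + K_2·(t·v + w)].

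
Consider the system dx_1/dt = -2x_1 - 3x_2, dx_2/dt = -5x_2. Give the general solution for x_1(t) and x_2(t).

Coefficient matrix A = [[-2, -3], [0, -5]].
Characteristic polynomial det(A - λI) = λ^2 + 7λ + 10 = 0.
Eigenvalues λ = -5, -2.
For λ=-5: (A-λI) row 1 is [3, -3], so an eigenvector is (1, 1).
For λ=-2: (A-λI) row 1 is [0, -3], so an eigenvector is (-1, 0).
General solution: K_1e^(-5t)(1,1) + K_2e^(-2t)(-1,0).

x_1(t) = K_1e^(-5t) - K_2e^(-2t), x_2(t) = K_1e^(-5t)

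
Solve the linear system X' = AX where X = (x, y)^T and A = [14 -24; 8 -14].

x(t) = 2C_1e^(2t) + 3C_2e^(-2t), y(t) = C_1e^(2t) + 2C_2e^(-2t)

Coefficient matrix A = [[14, -24], [8, -14]].
Characteristic polynomial det(A - λI) = λ^2 - 4 = 0.
Eigenvalues λ = 2, -2.
For λ=2: (A-λI) row 1 is [12, -24], so an eigenvector is (2, 1).
For λ=-2: (A-λI) row 1 is [16, -24], so an eigenvector is (3, 2).
General solution: C_1e^(2t)(2,1) + C_2e^(-2t)(3,2).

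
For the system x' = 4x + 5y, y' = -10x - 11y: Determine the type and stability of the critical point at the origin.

stable node

A = [[4,5],[-10,-11]]; det(A-λI) = λ^2 + 7λ + 6.
λ = -1, -6: both negative.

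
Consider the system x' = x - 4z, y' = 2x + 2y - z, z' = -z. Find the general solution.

Coefficient matrix A = [[1, 0, -4], [2, 2, -1], [0, 0, -1]].
det(A - λI) = 0 gives eigenvalues λ = 1, 2, -1.
For λ=1: eigenvector (-1,2,0).
For λ=2: eigenvector (0,1,0).
For λ=-1: eigenvector (2,-1,1).
General solution: K_1e^(t)(-1,2,0) + K_2e^(2t)(0,1,0) + K_3e^(-t)(2,-1,1).

x(t) = -K_1e^(t) + 2K_3e^(-t), y(t) = 2K_1e^(t) + K_2e^(2t) - K_3e^(-t), z(t) = K_3e^(-t)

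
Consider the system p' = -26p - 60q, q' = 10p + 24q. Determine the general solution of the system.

p(t) = 2c_1e^(4t) - 3c_2e^(-6t), q(t) = -c_1e^(4t) + c_2e^(-6t)

Coefficient matrix A = [[-26, -60], [10, 24]].
Characteristic polynomial det(A - λI) = λ^2 + 2λ - 24 = 0.
Eigenvalues λ = 4, -6.
For λ=4: (A-λI) row 1 is [-30, -60], so an eigenvector is (2, -1).
For λ=-6: (A-λI) row 1 is [-20, -60], so an eigenvector is (-3, 1).
General solution: c_1e^(4t)(2,-1) + c_2e^(-6t)(-3,1).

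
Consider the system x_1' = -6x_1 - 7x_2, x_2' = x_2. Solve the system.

Coefficient matrix A = [[-6, -7], [0, 1]].
Characteristic polynomial det(A - λI) = λ^2 + 5λ - 6 = 0.
Eigenvalues λ = 1, -6.
For λ=1: (A-λI) row 1 is [-7, -7], so an eigenvector is (1, -1).
For λ=-6: (A-λI) row 1 is [0, -7], so an eigenvector is (1, 0).
General solution: c_1e^(t)(1,-1) + c_2e^(-6t)(1,0).

x_1(t) = c_1e^(t) + c_2e^(-6t), x_2(t) = -c_1e^(t)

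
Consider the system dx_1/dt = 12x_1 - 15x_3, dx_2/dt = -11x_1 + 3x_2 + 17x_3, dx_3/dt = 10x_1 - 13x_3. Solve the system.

x_1(t) = -3K_1e^(2t) + K_3e^(-3t), x_2(t) = K_1e^(2t) + K_2e^(3t) - K_3e^(-3t), x_3(t) = -2K_1e^(2t) + K_3e^(-3t)

Coefficient matrix A = [[12, 0, -15], [-11, 3, 17], [10, 0, -13]].
det(A - λI) = 0 gives eigenvalues λ = 2, 3, -3.
For λ=2: eigenvector (-3,1,-2).
For λ=3: eigenvector (0,1,0).
For λ=-3: eigenvector (1,-1,1).
General solution: K_1e^(2t)(-3,1,-2) + K_2e^(3t)(0,1,0) + K_3e^(-3t)(1,-1,1).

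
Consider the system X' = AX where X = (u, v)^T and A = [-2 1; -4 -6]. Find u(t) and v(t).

u(t) = -C_1e^(-4t) - C_2te^(-4t) - 2C_2e^(-4t), v(t) = 2C_1e^(-4t) + 2C_2te^(-4t) + 3C_2e^(-4t)

Coefficient matrix A = [[-2, 1], [-4, -6]].
Characteristic polynomial det(A - λI) = λ^2 + 8λ + 16 = 0.
Single eigenvalue λ = -4 with algebraic multiplicity 2.
Eigenvector v = (-1,2); generalized eigenvector w with (A-λI)w=v is (-2,3).
General solution: e^(-4t)[C_1·v + C_2·(t·v + w)].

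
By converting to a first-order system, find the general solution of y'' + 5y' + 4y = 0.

y(t) = K_1e^(-4t) + K_2e^(-t)

Let x_1 = y, x_2 = y'. Then x_1' = x_2 and x_2' = -4x_1 - 5x_2.
A = [[0,1],[-4,-5]]; det(A-λI) = λ^2 + 5λ + 4.
Eigenvalues λ = -4, -1 with eigenvectors (1,-4), (1,-1).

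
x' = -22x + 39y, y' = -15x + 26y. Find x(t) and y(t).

x(t) = 3K_1e^(2t)sin(3t) - 2K_1e^(2t)cos(3t) - 2K_2e^(2t)sin(3t) - 3K_2e^(2t)cos(3t), y(t) = 2K_1e^(2t)sin(3t) - K_1e^(2t)cos(3t) - K_2e^(2t)sin(3t) - 2K_2e^(2t)cos(3t)

Coefficient matrix A = [[-22, 39], [-15, 26]].
Characteristic polynomial det(A - λI) = λ^2 - 4λ + 13 = 0.
Eigenvalues λ = 2 ± 3i (complex conjugate pair).
For λ=2+3i: an eigenvector is (-2,-1) - i(3,2) = (-2 - 3i, -1 - 2i).
A real fundamental pair from Re and Im of e^((2+3i)t)v: X_1 = e^(2t)(cos(3t)·(-2,-1) + sin(3t)·(3,2)), X_2 = e^(2t)(sin(3t)·(-2,-1) - cos(3t)·(3,2)).
General solution: K_1X_1 + K_2X_2.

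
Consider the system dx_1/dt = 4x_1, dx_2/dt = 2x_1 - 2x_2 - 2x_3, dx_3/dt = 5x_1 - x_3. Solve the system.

Coefficient matrix A = [[4, 0, 0], [2, -2, -2], [5, 0, -1]].
det(A - λI) = 0 gives eigenvalues λ = -1, 4, -2.
For λ=-1: eigenvector (0,2,-1).
For λ=4: eigenvector (1,0,1).
For λ=-2: eigenvector (0,1,0).
General solution: K_1e^(-t)(0,2,-1) + K_2e^(4t)(1,0,1) + K_3e^(-2t)(0,1,0).

x_1(t) = K_2e^(4t), x_2(t) = 2K_1e^(-t) + K_3e^(-2t), x_3(t) = -K_1e^(-t) + K_2e^(4t)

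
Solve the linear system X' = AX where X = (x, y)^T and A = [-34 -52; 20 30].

x(t) = -2K_1e^(-2t)sin(4t) - 3K_1e^(-2t)cos(4t) - 3K_2e^(-2t)sin(4t) + 2K_2e^(-2t)cos(4t), y(t) = K_1e^(-2t)sin(4t) + 2K_1e^(-2t)cos(4t) + 2K_2e^(-2t)sin(4t) - K_2e^(-2t)cos(4t)

Coefficient matrix A = [[-34, -52], [20, 30]].
Characteristic polynomial det(A - λI) = λ^2 + 4λ + 20 = 0.
Eigenvalues λ = -2 ± 4i (complex conjugate pair).
For λ=-2+4i: an eigenvector is (-3,2) - i(-2,1) = (-3 + 2i, 2 - i).
A real fundamental pair from Re and Im of e^((-2+4i)t)v: X_1 = e^(-2t)(cos(4t)·(-3,2) + sin(4t)·(-2,1)), X_2 = e^(-2t)(sin(4t)·(-3,2) - cos(4t)·(-2,1)).
General solution: K_1X_1 + K_2X_2.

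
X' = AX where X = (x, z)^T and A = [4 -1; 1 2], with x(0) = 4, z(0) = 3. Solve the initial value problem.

Coefficient matrix A = [[4, -1], [1, 2]].
Characteristic polynomial det(A - λI) = λ^2 - 6λ + 9 = 0.
Single eigenvalue λ = 3 with algebraic multiplicity 2.
Eigenvector v = (1,1); generalized eigenvector w with (A-λI)w=v is (3,2).
General solution: e^(3t)[K_1·v + K_2·(t·v + w)].
Applying x(0)=4, z(0)=3 gives K_1=1, K_2=1.

x(t) = te^(3t) + 4e^(3t), z(t) = te^(3t) + 3e^(3t)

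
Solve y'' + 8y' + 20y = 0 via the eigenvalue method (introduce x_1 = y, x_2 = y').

Let x_1 = y, x_2 = y'. Then x_1' = x_2 and x_2' = -20x_1 - 8x_2.
A = [[0,1],[-20,-8]]; det(A-λI) = λ^2 + 8λ + 20.
Eigenvalues λ = -4 ± 2i.

y(t) = C_1e^(-4t)cos(2t) + C_2e^(-4t)sin(2t)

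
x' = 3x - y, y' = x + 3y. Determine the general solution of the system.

Coefficient matrix A = [[3, -1], [1, 3]].
Characteristic polynomial det(A - λI) = λ^2 - 6λ + 10 = 0.
Eigenvalues λ = 3 ± i (complex conjugate pair).
For λ=3+i: an eigenvector is (0,1) - i(-1,0) = (0 + i, 1).
A real fundamental pair from Re and Im of e^((3+i)t)v: X_1 = e^(3t)(cos(t)·(0,1) + sin(t)·(-1,0)), X_2 = e^(3t)(sin(t)·(0,1) - cos(t)·(-1,0)).
General solution: C_1X_1 + C_2X_2.

x(t) = -C_1e^(3t)sin(t) + C_2e^(3t)cos(t), y(t) = C_1e^(3t)cos(t) + C_2e^(3t)sin(t)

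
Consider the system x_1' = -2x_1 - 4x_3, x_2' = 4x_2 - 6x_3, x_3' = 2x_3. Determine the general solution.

Coefficient matrix A = [[-2, 0, -4], [0, 4, -6], [0, 0, 2]].
det(A - λI) = 0 gives eigenvalues λ = -2, 4, 2.
For λ=-2: eigenvector (1,0,0).
For λ=4: eigenvector (0,1,0).
For λ=2: eigenvector (-1,3,1).
General solution: C_1e^(-2t)(1,0,0) + C_2e^(4t)(0,1,0) + C_3e^(2t)(-1,3,1).

x_1(t) = C_1e^(-2t) - C_3e^(2t), x_2(t) = C_2e^(4t) + 3C_3e^(2t), x_3(t) = C_3e^(2t)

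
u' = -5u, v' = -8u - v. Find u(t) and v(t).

Coefficient matrix A = [[-5, 0], [-8, -1]].
Characteristic polynomial det(A - λI) = λ^2 + 6λ + 5 = 0.
Eigenvalues λ = -1, -5.
For λ=-1: (A-λI) row 1 is [-4, 0], so an eigenvector is (0, 1).
For λ=-5: (A-λI) row 2 is [-8, 4], so an eigenvector is (1, 2).
General solution: K_1e^(-t)(0,1) + K_2e^(-5t)(1,2).

u(t) = K_2e^(-5t), v(t) = K_1e^(-t) + 2K_2e^(-5t)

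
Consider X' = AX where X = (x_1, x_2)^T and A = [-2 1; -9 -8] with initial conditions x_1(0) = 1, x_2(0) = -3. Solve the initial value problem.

x_1(t) = e^(-5t), x_2(t) = -3e^(-5t)

Coefficient matrix A = [[-2, 1], [-9, -8]].
Characteristic polynomial det(A - λI) = λ^2 + 10λ + 25 = 0.
Single eigenvalue λ = -5 with algebraic multiplicity 2.
Eigenvector v = (-1,3); generalized eigenvector w with (A-λI)w=v is (-1,2).
General solution: e^(-5t)[K_1·v + K_2·(t·v + w)].
Applying x_1(0)=1, x_2(0)=-3 gives K_1=-1, K_2=0.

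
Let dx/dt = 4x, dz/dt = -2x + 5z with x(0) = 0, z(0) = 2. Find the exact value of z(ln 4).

2048

A = [[4,0],[-2,5]]; eigenvalues λ = 4, 5.
Eigenvectors: (1,2) for λ=4, (0,-1) for λ=5.
From the initial condition, c_1 = 0, c_2 = -2.
z(ln 4) = (0)(4^4)(2) + (-2)(4^5)(-1) = 2048.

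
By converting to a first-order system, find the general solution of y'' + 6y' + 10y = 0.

y(t) = K_1e^(-3t)cos(t) + K_2e^(-3t)sin(t)

Let x_1 = y, x_2 = y'. Then x_1' = x_2 and x_2' = -10x_1 - 6x_2.
A = [[0,1],[-10,-6]]; det(A-λI) = λ^2 + 6λ + 10.
Eigenvalues λ = -3 ± i.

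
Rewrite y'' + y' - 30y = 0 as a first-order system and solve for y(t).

y(t) = K_1e^(-6t) + K_2e^(5t)

Let x_1 = y, x_2 = y'. Then x_1' = x_2 and x_2' = 30x_1 - x_2.
A = [[0,1],[30,-1]]; det(A-λI) = λ^2 + λ - 30.
Eigenvalues λ = -6, 5 with eigenvectors (1,-6), (1,5).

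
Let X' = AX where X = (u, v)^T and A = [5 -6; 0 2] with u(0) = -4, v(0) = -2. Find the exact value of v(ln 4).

A = [[5,-6],[0,2]]; eigenvalues λ = 5, 2.
Eigenvectors: (1,0) for λ=5, (2,1) for λ=2.
From the initial condition, c_1 = 0, c_2 = -2.
v(ln 4) = (0)(4^5)(0) + (-2)(4^2)(1) = -32.

-32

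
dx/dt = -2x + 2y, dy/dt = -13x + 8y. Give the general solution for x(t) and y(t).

x(t) = -C_1e^(3t)sin(t) + C_1e^(3t)cos(t) + C_2e^(3t)sin(t) + C_2e^(3t)cos(t), y(t) = -3C_1e^(3t)sin(t) + 2C_1e^(3t)cos(t) + 2C_2e^(3t)sin(t) + 3C_2e^(3t)cos(t)

Coefficient matrix A = [[-2, 2], [-13, 8]].
Characteristic polynomial det(A - λI) = λ^2 - 6λ + 10 = 0.
Eigenvalues λ = 3 ± i (complex conjugate pair).
For λ=3+i: an eigenvector is (1,2) - i(-1,-3) = (1 + i, 2 + 3i).
A real fundamental pair from Re and Im of e^((3+i)t)v: X_1 = e^(3t)(cos(t)·(1,2) + sin(t)·(-1,-3)), X_2 = e^(3t)(sin(t)·(1,2) - cos(t)·(-1,-3)).
General solution: C_1X_1 + C_2X_2.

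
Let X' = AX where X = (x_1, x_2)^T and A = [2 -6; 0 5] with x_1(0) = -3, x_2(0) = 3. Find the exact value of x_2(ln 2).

96

A = [[2,-6],[0,5]]; eigenvalues λ = 5, 2.
Eigenvectors: (-2,1) for λ=5, (-1,0) for λ=2.
From the initial condition, c_1 = 3, c_2 = -3.
x_2(ln 2) = (3)(2^5)(1) + (-3)(2^2)(0) = 96.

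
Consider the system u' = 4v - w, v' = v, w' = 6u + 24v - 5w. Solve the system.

u(t) = K_1e^(-2t) + K_2e^(-3t), v(t) = K_3e^(t), w(t) = 2K_1e^(-2t) + 3K_2e^(-3t) + 4K_3e^(t)

Coefficient matrix A = [[0, 4, -1], [0, 1, 0], [6, 24, -5]].
det(A - λI) = 0 gives eigenvalues λ = -2, -3, 1.
For λ=-2: eigenvector (1,0,2).
For λ=-3: eigenvector (1,0,3).
For λ=1: eigenvector (0,1,4).
General solution: K_1e^(-2t)(1,0,2) + K_2e^(-3t)(1,0,3) + K_3e^(t)(0,1,4).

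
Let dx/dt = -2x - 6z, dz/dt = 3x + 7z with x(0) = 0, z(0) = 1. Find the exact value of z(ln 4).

508

A = [[-2,-6],[3,7]]; eigenvalues λ = 4, 1.
Eigenvectors: (1,-1) for λ=4, (2,-1) for λ=1.
From the initial condition, c_1 = -2, c_2 = 1.
z(ln 4) = (-2)(4^4)(-1) + (1)(4^1)(-1) = 508.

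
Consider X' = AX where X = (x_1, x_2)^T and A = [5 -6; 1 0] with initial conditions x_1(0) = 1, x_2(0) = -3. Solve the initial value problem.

Coefficient matrix A = [[5, -6], [1, 0]].
Characteristic polynomial det(A - λI) = λ^2 - 5λ + 6 = 0.
Eigenvalues λ = 2, 3.
For λ=2: (A-λI) row 1 is [3, -6], so an eigenvector is (2, 1).
For λ=3: (A-λI) row 1 is [2, -6], so an eigenvector is (-3, -1).
General solution: K_1e^(2t)(2,1) + K_2e^(3t)(-3,-1).
Applying x_1(0)=1, x_2(0)=-3 gives K_1=-10, K_2=-7.

x_1(t) = 21e^(3t) - 20e^(2t), x_2(t) = 7e^(3t) - 10e^(2t)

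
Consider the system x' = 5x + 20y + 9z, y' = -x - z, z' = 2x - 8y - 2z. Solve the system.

x(t) = 2C_1e^(4t) + C_2e^(3t) - C_3e^(-4t), y(t) = -C_1e^(4t) - C_2e^(3t), z(t) = 2C_1e^(4t) + 2C_2e^(3t) + C_3e^(-4t)

Coefficient matrix A = [[5, 20, 9], [-1, 0, -1], [2, -8, -2]].
det(A - λI) = 0 gives eigenvalues λ = 4, 3, -4.
For λ=4: eigenvector (2,-1,2).
For λ=3: eigenvector (1,-1,2).
For λ=-4: eigenvector (-1,0,1).
General solution: C_1e^(4t)(2,-1,2) + C_2e^(3t)(1,-1,2) + C_3e^(-4t)(-1,0,1).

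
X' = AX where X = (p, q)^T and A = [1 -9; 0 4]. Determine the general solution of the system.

Coefficient matrix A = [[1, -9], [0, 4]].
Characteristic polynomial det(A - λI) = λ^2 - 5λ + 4 = 0.
Eigenvalues λ = 4, 1.
For λ=4: (A-λI) row 1 is [-3, -9], so an eigenvector is (3, -1).
For λ=1: (A-λI) row 1 is [0, -9], so an eigenvector is (1, 0).
General solution: K_1e^(4t)(3,-1) + K_2e^(t)(1,0).

p(t) = 3K_1e^(4t) + K_2e^(t), q(t) = -K_1e^(4t)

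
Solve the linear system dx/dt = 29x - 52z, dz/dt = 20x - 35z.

Coefficient matrix A = [[29, -52], [20, -35]].
Characteristic polynomial det(A - λI) = λ^2 + 6λ + 25 = 0.
Eigenvalues λ = -3 ± 4i (complex conjugate pair).
For λ=-3+4i: an eigenvector is (2,1) - i(3,2) = (2 - 3i, 1 - 2i).
A real fundamental pair from Re and Im of e^((-3+4i)t)v: X_1 = e^(-3t)(cos(4t)·(2,1) + sin(4t)·(3,2)), X_2 = e^(-3t)(sin(4t)·(2,1) - cos(4t)·(3,2)).
General solution: C_1X_1 + C_2X_2.

x(t) = 3C_1e^(-3t)sin(4t) + 2C_1e^(-3t)cos(4t) + 2C_2e^(-3t)sin(4t) - 3C_2e^(-3t)cos(4t), z(t) = 2C_1e^(-3t)sin(4t) + C_1e^(-3t)cos(4t) + C_2e^(-3t)sin(4t) - 2C_2e^(-3t)cos(4t)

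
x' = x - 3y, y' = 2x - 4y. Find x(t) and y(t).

Coefficient matrix A = [[1, -3], [2, -4]].
Characteristic polynomial det(A - λI) = λ^2 + 3λ + 2 = 0.
Eigenvalues λ = -1, -2.
For λ=-1: (A-λI) row 1 is [2, -3], so an eigenvector is (-3, -2).
For λ=-2: (A-λI) row 1 is [3, -3], so an eigenvector is (-1, -1).
General solution: c_1e^(-t)(-3,-2) + c_2e^(-2t)(-1,-1).

x(t) = -3c_1e^(-t) - c_2e^(-2t), y(t) = -2c_1e^(-t) - c_2e^(-2t)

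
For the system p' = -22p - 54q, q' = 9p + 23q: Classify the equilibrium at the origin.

saddle

A = [[-22,-54],[9,23]]; det(A-λI) = λ^2 - λ - 20.
λ = 5, -4: opposite signs.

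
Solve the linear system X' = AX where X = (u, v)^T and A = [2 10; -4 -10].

u(t) = C_1e^(-4t)sin(2t) + 2C_1e^(-4t)cos(2t) + 2C_2e^(-4t)sin(2t) - C_2e^(-4t)cos(2t), v(t) = -C_1e^(-4t)sin(2t) - C_1e^(-4t)cos(2t) - C_2e^(-4t)sin(2t) + C_2e^(-4t)cos(2t)

Coefficient matrix A = [[2, 10], [-4, -10]].
Characteristic polynomial det(A - λI) = λ^2 + 8λ + 20 = 0.
Eigenvalues λ = -4 ± 2i (complex conjugate pair).
For λ=-4+2i: an eigenvector is (2,-1) - i(1,-1) = (2 - i, -1 + i).
A real fundamental pair from Re and Im of e^((-4+2i)t)v: X_1 = e^(-4t)(cos(2t)·(2,-1) + sin(2t)·(1,-1)), X_2 = e^(-4t)(sin(2t)·(2,-1) - cos(2t)·(1,-1)).
General solution: C_1X_1 + C_2X_2.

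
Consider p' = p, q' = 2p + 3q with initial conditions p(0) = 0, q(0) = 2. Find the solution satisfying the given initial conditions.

Coefficient matrix A = [[1, 0], [2, 3]].
Characteristic polynomial det(A - λI) = λ^2 - 4λ + 3 = 0.
Eigenvalues λ = 1, 3.
For λ=1: (A-λI) row 2 is [2, 2], so an eigenvector is (-1, 1).
For λ=3: (A-λI) row 1 is [-2, 0], so an eigenvector is (0, -1).
General solution: C_1e^(t)(-1,1) + C_2e^(3t)(0,-1).
Applying p(0)=0, q(0)=2 gives C_1=0, C_2=-2.

p(t) = 0, q(t) = 2e^(3t)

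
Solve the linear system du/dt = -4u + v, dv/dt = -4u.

Coefficient matrix A = [[-4, 1], [-4, 0]].
Characteristic polynomial det(A - λI) = λ^2 + 4λ + 4 = 0.
Single eigenvalue λ = -2 with algebraic multiplicity 2.
Eigenvector v = (1,2); generalized eigenvector w with (A-λI)w=v is (1,3).
General solution: e^(-2t)[c_1·v + c_2·(t·v + w)].

u(t) = c_1e^(-2t) + c_2te^(-2t) + c_2e^(-2t), v(t) = 2c_1e^(-2t) + 2c_2te^(-2t) + 3c_2e^(-2t)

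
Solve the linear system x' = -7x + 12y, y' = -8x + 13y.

x(t) = c_1e^(5t) + 3c_2e^(t), y(t) = c_1e^(5t) + 2c_2e^(t)

Coefficient matrix A = [[-7, 12], [-8, 13]].
Characteristic polynomial det(A - λI) = λ^2 - 6λ + 5 = 0.
Eigenvalues λ = 5, 1.
For λ=5: (A-λI) row 1 is [-12, 12], so an eigenvector is (1, 1).
For λ=1: (A-λI) row 1 is [-8, 12], so an eigenvector is (3, 2).
General solution: c_1e^(5t)(1,1) + c_2e^(t)(3,2).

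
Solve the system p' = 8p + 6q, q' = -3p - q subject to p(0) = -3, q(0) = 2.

Coefficient matrix A = [[8, 6], [-3, -1]].
Characteristic polynomial det(A - λI) = λ^2 - 7λ + 10 = 0.
Eigenvalues λ = 5, 2.
For λ=5: (A-λI) row 1 is [3, 6], so an eigenvector is (-2, 1).
For λ=2: (A-λI) row 1 is [6, 6], so an eigenvector is (1, -1).
General solution: K_1e^(5t)(-2,1) + K_2e^(2t)(1,-1).
Applying p(0)=-3, q(0)=2 gives K_1=1, K_2=-1.

p(t) = -2e^(5t) - e^(2t), q(t) = e^(5t) + e^(2t)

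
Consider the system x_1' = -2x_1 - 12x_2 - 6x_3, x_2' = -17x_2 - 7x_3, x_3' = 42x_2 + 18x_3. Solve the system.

x_1(t) = c_1e^(-2t) - c_3e^(4t), x_2(t) = c_2e^(-3t) - c_3e^(4t), x_3(t) = -2c_2e^(-3t) + 3c_3e^(4t)

Coefficient matrix A = [[-2, -12, -6], [0, -17, -7], [0, 42, 18]].
det(A - λI) = 0 gives eigenvalues λ = -2, -3, 4.
For λ=-2: eigenvector (1,0,0).
For λ=-3: eigenvector (0,1,-2).
For λ=4: eigenvector (-1,-1,3).
General solution: c_1e^(-2t)(1,0,0) + c_2e^(-3t)(0,1,-2) + c_3e^(4t)(-1,-1,3).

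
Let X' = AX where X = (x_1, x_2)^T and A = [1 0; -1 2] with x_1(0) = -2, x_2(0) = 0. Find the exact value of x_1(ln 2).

-4

A = [[1,0],[-1,2]]; eigenvalues λ = 2, 1.
Eigenvectors: (0,-1) for λ=2, (1,1) for λ=1.
From the initial condition, c_1 = -2, c_2 = -2.
x_1(ln 2) = (-2)(2^2)(0) + (-2)(2^1)(1) = -4.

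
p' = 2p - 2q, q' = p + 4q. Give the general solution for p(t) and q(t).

Coefficient matrix A = [[2, -2], [1, 4]].
Characteristic polynomial det(A - λI) = λ^2 - 6λ + 10 = 0.
Eigenvalues λ = 3 ± i (complex conjugate pair).
For λ=3+i: an eigenvector is (1,-1) - i(1,0) = (1 - i, -1).
A real fundamental pair from Re and Im of e^((3+i)t)v: X_1 = e^(3t)(cos(t)·(1,-1) + sin(t)·(1,0)), X_2 = e^(3t)(sin(t)·(1,-1) - cos(t)·(1,0)).
General solution: K_1X_1 + K_2X_2.

p(t) = K_1e^(3t)sin(t) + K_1e^(3t)cos(t) + K_2e^(3t)sin(t) - K_2e^(3t)cos(t), q(t) = -K_1e^(3t)cos(t) - K_2e^(3t)sin(t)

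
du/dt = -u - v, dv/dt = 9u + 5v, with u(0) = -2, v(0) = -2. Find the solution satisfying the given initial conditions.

Coefficient matrix A = [[-1, -1], [9, 5]].
Characteristic polynomial det(A - λI) = λ^2 - 4λ + 4 = 0.
Single eigenvalue λ = 2 with algebraic multiplicity 2.
Eigenvector v = (-1,3); generalized eigenvector w with (A-λI)w=v is (1,-2).
General solution: e^(2t)[c_1·v + c_2·(t·v + w)].
Applying u(0)=-2, v(0)=-2 gives c_1=-6, c_2=-8.

u(t) = 8te^(2t) - 2e^(2t), v(t) = -24te^(2t) - 2e^(2t)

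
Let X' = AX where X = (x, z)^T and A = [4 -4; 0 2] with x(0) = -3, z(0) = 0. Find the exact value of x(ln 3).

A = [[4,-4],[0,2]]; eigenvalues λ = 4, 2.
Eigenvectors: (1,0) for λ=4, (-2,-1) for λ=2.
From the initial condition, c_1 = -3, c_2 = 0.
x(ln 3) = (-3)(3^4)(1) + (0)(3^2)(-2) = -243.

-243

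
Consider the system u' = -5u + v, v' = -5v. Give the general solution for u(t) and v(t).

u(t) = -K_1e^(-5t) - K_2te^(-5t) + 3K_2e^(-5t), v(t) = -K_2e^(-5t)

Coefficient matrix A = [[-5, 1], [0, -5]].
Characteristic polynomial det(A - λI) = λ^2 + 10λ + 25 = 0.
Single eigenvalue λ = -5 with algebraic multiplicity 2.
Eigenvector v = (-1,0); generalized eigenvector w with (A-λI)w=v is (3,-1).
General solution: e^(-5t)[K_1·v + K_2·(t·v + w)].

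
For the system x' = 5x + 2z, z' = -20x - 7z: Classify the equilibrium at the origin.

stable spiral

A = [[5,2],[-20,-7]]; det(A-λI) = λ^2 + 2λ + 5.
λ = -1 ± 2i: negative real part.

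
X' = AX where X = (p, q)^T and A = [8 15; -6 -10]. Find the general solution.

p(t) = K_1e^(-t)sin(3t) + 2K_1e^(-t)cos(3t) + 2K_2e^(-t)sin(3t) - K_2e^(-t)cos(3t), q(t) = -K_1e^(-t)sin(3t) - K_1e^(-t)cos(3t) - K_2e^(-t)sin(3t) + K_2e^(-t)cos(3t)

Coefficient matrix A = [[8, 15], [-6, -10]].
Characteristic polynomial det(A - λI) = λ^2 + 2λ + 10 = 0.
Eigenvalues λ = -1 ± 3i (complex conjugate pair).
For λ=-1+3i: an eigenvector is (2,-1) - i(1,-1) = (2 - i, -1 + i).
A real fundamental pair from Re and Im of e^((-1+3i)t)v: X_1 = e^(-t)(cos(3t)·(2,-1) + sin(3t)·(1,-1)), X_2 = e^(-t)(sin(3t)·(2,-1) - cos(3t)·(1,-1)).
General solution: K_1X_1 + K_2X_2.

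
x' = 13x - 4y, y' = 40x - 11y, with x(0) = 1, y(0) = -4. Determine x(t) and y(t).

x(t) = 7e^(t)sin(4t) + e^(t)cos(4t), y(t) = 22e^(t)sin(4t) - 4e^(t)cos(4t)

Coefficient matrix A = [[13, -4], [40, -11]].
Characteristic polynomial det(A - λI) = λ^2 - 2λ + 17 = 0.
Eigenvalues λ = 1 ± 4i (complex conjugate pair).
For λ=1+4i: an eigenvector is (-1,-3) - i(0,-1) = (-1, -3 + i).
A real fundamental pair from Re and Im of e^((1+4i)t)v: X_1 = e^(t)(cos(4t)·(-1,-3) + sin(4t)·(0,-1)), X_2 = e^(t)(sin(4t)·(-1,-3) - cos(4t)·(0,-1)).
General solution: C_1X_1 + C_2X_2.
Applying x(0)=1, y(0)=-4 gives C_1=-1, C_2=-7.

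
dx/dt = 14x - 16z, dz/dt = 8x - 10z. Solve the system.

Coefficient matrix A = [[14, -16], [8, -10]].
Characteristic polynomial det(A - λI) = λ^2 - 4λ - 12 = 0.
Eigenvalues λ = -2, 6.
For λ=-2: (A-λI) row 1 is [16, -16], so an eigenvector is (1, 1).
For λ=6: (A-λI) row 1 is [8, -16], so an eigenvector is (-2, -1).
General solution: c_1e^(-2t)(1,1) + c_2e^(6t)(-2,-1).

x(t) = c_1e^(-2t) - 2c_2e^(6t), z(t) = c_1e^(-2t) - c_2e^(6t)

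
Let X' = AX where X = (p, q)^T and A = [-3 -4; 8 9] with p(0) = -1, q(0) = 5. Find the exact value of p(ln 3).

A = [[-3,-4],[8,9]]; eigenvalues λ = 1, 5.
Eigenvectors: (-1,1) for λ=1, (1,-2) for λ=5.
From the initial condition, c_1 = -3, c_2 = -4.
p(ln 3) = (-3)(3^1)(-1) + (-4)(3^5)(1) = -963.

-963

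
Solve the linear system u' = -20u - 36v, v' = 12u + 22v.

u(t) = 3c_1e^(4t) + 2c_2e^(-2t), v(t) = -2c_1e^(4t) - c_2e^(-2t)

Coefficient matrix A = [[-20, -36], [12, 22]].
Characteristic polynomial det(A - λI) = λ^2 - 2λ - 8 = 0.
Eigenvalues λ = 4, -2.
For λ=4: (A-λI) row 1 is [-24, -36], so an eigenvector is (3, -2).
For λ=-2: (A-λI) row 1 is [-18, -36], so an eigenvector is (2, -1).
General solution: c_1e^(4t)(3,-2) + c_2e^(-2t)(2,-1).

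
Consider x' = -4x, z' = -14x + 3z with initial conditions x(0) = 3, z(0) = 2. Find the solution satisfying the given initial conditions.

x(t) = 3e^(-4t), z(t) = -4e^(3t) + 6e^(-4t)

Coefficient matrix A = [[-4, 0], [-14, 3]].
Characteristic polynomial det(A - λI) = λ^2 + λ - 12 = 0.
Eigenvalues λ = 3, -4.
For λ=3: (A-λI) row 1 is [-7, 0], so an eigenvector is (0, 1).
For λ=-4: (A-λI) row 2 is [-14, 7], so an eigenvector is (1, 2).
General solution: c_1e^(3t)(0,1) + c_2e^(-4t)(1,2).
Applying x(0)=3, z(0)=2 gives c_1=-4, c_2=3.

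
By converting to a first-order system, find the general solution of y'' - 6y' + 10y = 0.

y(t) = K_1e^(3t)cos(t) + K_2e^(3t)sin(t)

Let x_1 = y, x_2 = y'. Then x_1' = x_2 and x_2' = -10x_1 + 6x_2.
A = [[0,1],[-10,6]]; det(A-λI) = λ^2 - 6λ + 10.
Eigenvalues λ = 3 ± i.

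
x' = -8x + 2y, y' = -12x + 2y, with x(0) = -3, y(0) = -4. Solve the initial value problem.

Coefficient matrix A = [[-8, 2], [-12, 2]].
Characteristic polynomial det(A - λI) = λ^2 + 6λ + 8 = 0.
Eigenvalues λ = -4, -2.
For λ=-4: (A-λI) row 1 is [-4, 2], so an eigenvector is (-1, -2).
For λ=-2: (A-λI) row 1 is [-6, 2], so an eigenvector is (1, 3).
General solution: c_1e^(-4t)(-1,-2) + c_2e^(-2t)(1,3).
Applying x(0)=-3, y(0)=-4 gives c_1=5, c_2=2.

x(t) = 2e^(-2t) - 5e^(-4t), y(t) = 6e^(-2t) - 10e^(-4t)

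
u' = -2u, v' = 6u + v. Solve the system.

Coefficient matrix A = [[-2, 0], [6, 1]].
Characteristic polynomial det(A - λI) = λ^2 + λ - 2 = 0.
Eigenvalues λ = 1, -2.
For λ=1: (A-λI) row 1 is [-3, 0], so an eigenvector is (0, 1).
For λ=-2: (A-λI) row 2 is [6, 3], so an eigenvector is (1, -2).
General solution: c_1e^(t)(0,1) + c_2e^(-2t)(1,-2).

u(t) = c_2e^(-2t), v(t) = c_1e^(t) - 2c_2e^(-2t)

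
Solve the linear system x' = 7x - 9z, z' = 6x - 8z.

Coefficient matrix A = [[7, -9], [6, -8]].
Characteristic polynomial det(A - λI) = λ^2 + λ - 2 = 0.
Eigenvalues λ = -2, 1.
For λ=-2: (A-λI) row 1 is [9, -9], so an eigenvector is (1, 1).
For λ=1: (A-λI) row 1 is [6, -9], so an eigenvector is (3, 2).
General solution: K_1e^(-2t)(1,1) + K_2e^(t)(3,2).

x(t) = K_1e^(-2t) + 3K_2e^(t), z(t) = K_1e^(-2t) + 2K_2e^(t)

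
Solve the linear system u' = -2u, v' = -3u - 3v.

u(t) = K_2e^(-2t), v(t) = K_1e^(-3t) - 3K_2e^(-2t)

Coefficient matrix A = [[-2, 0], [-3, -3]].
Characteristic polynomial det(A - λI) = λ^2 + 5λ + 6 = 0.
Eigenvalues λ = -3, -2.
For λ=-3: (A-λI) row 1 is [1, 0], so an eigenvector is (0, 1).
For λ=-2: (A-λI) row 2 is [-3, -1], so an eigenvector is (1, -3).
General solution: K_1e^(-3t)(0,1) + K_2e^(-2t)(1,-3).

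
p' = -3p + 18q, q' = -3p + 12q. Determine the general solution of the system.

p(t) = 2K_1e^(6t) - 3K_2e^(3t), q(t) = K_1e^(6t) - K_2e^(3t)

Coefficient matrix A = [[-3, 18], [-3, 12]].
Characteristic polynomial det(A - λI) = λ^2 - 9λ + 18 = 0.
Eigenvalues λ = 6, 3.
For λ=6: (A-λI) row 1 is [-9, 18], so an eigenvector is (2, 1).
For λ=3: (A-λI) row 1 is [-6, 18], so an eigenvector is (-3, -1).
General solution: K_1e^(6t)(2,1) + K_2e^(3t)(-3,-1).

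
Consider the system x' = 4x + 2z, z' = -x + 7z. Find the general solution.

x(t) = -2C_1e^(5t) - C_2e^(6t), z(t) = -C_1e^(5t) - C_2e^(6t)

Coefficient matrix A = [[4, 2], [-1, 7]].
Characteristic polynomial det(A - λI) = λ^2 - 11λ + 30 = 0.
Eigenvalues λ = 5, 6.
For λ=5: (A-λI) row 1 is [-1, 2], so an eigenvector is (-2, -1).
For λ=6: (A-λI) row 1 is [-2, 2], so an eigenvector is (-1, -1).
General solution: C_1e^(5t)(-2,-1) + C_2e^(6t)(-1,-1).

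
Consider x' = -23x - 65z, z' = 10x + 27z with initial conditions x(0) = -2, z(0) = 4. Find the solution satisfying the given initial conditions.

x(t) = -42e^(2t)sin(5t) - 2e^(2t)cos(5t), z(t) = 16e^(2t)sin(5t) + 4e^(2t)cos(5t)

Coefficient matrix A = [[-23, -65], [10, 27]].
Characteristic polynomial det(A - λI) = λ^2 - 4λ + 29 = 0.
Eigenvalues λ = 2 ± 5i (complex conjugate pair).
For λ=2+5i: an eigenvector is (-2,1) - i(-3,1) = (-2 + 3i, 1 - i).
A real fundamental pair from Re and Im of e^((2+5i)t)v: X_1 = e^(2t)(cos(5t)·(-2,1) + sin(5t)·(-3,1)), X_2 = e^(2t)(sin(5t)·(-2,1) - cos(5t)·(-3,1)).
General solution: C_1X_1 + C_2X_2.
Applying x(0)=-2, z(0)=4 gives C_1=10, C_2=6.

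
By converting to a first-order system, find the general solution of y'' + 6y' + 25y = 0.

y(t) = c_1e^(-3t)cos(4t) + c_2e^(-3t)sin(4t)

Let x_1 = y, x_2 = y'. Then x_1' = x_2 and x_2' = -25x_1 - 6x_2.
A = [[0,1],[-25,-6]]; det(A-λI) = λ^2 + 6λ + 25.
Eigenvalues λ = -3 ± 4i.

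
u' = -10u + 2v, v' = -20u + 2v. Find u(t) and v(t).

Coefficient matrix A = [[-10, 2], [-20, 2]].
Characteristic polynomial det(A - λI) = λ^2 + 8λ + 20 = 0.
Eigenvalues λ = -4 ± 2i (complex conjugate pair).
For λ=-4+2i: an eigenvector is (0,-1) - i(-1,-3) = (0 + i, -1 + 3i).
A real fundamental pair from Re and Im of e^((-4+2i)t)v: X_1 = e^(-4t)(cos(2t)·(0,-1) + sin(2t)·(-1,-3)), X_2 = e^(-4t)(sin(2t)·(0,-1) - cos(2t)·(-1,-3)).
General solution: K_1X_1 + K_2X_2.

u(t) = -K_1e^(-4t)sin(2t) + K_2e^(-4t)cos(2t), v(t) = -3K_1e^(-4t)sin(2t) - K_1e^(-4t)cos(2t) - K_2e^(-4t)sin(2t) + 3K_2e^(-4t)cos(2t)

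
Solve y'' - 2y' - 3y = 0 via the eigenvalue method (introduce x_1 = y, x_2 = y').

y(t) = c_1e^(3t) + c_2e^(-t)

Let x_1 = y, x_2 = y'. Then x_1' = x_2 and x_2' = 3x_1 + 2x_2.
A = [[0,1],[3,2]]; det(A-λI) = λ^2 - 2λ - 3.
Eigenvalues λ = 3, -1 with eigenvectors (1,3), (1,-1).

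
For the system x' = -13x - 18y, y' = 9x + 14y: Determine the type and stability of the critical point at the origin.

saddle

A = [[-13,-18],[9,14]]; det(A-λI) = λ^2 - λ - 20.
λ = -4, 5: opposite signs.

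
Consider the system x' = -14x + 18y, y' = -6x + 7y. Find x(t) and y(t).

Coefficient matrix A = [[-14, 18], [-6, 7]].
Characteristic polynomial det(A - λI) = λ^2 + 7λ + 10 = 0.
Eigenvalues λ = -5, -2.
For λ=-5: (A-λI) row 1 is [-9, 18], so an eigenvector is (-2, -1).
For λ=-2: (A-λI) row 1 is [-12, 18], so an eigenvector is (-3, -2).
General solution: c_1e^(-5t)(-2,-1) + c_2e^(-2t)(-3,-2).

x(t) = -2c_1e^(-5t) - 3c_2e^(-2t), y(t) = -c_1e^(-5t) - 2c_2e^(-2t)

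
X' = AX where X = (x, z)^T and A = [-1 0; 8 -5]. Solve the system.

x(t) = K_2e^(-t), z(t) = K_1e^(-5t) + 2K_2e^(-t)

Coefficient matrix A = [[-1, 0], [8, -5]].
Characteristic polynomial det(A - λI) = λ^2 + 6λ + 5 = 0.
Eigenvalues λ = -5, -1.
For λ=-5: (A-λI) row 1 is [4, 0], so an eigenvector is (0, 1).
For λ=-1: (A-λI) row 2 is [8, -4], so an eigenvector is (1, 2).
General solution: K_1e^(-5t)(0,1) + K_2e^(-t)(1,2).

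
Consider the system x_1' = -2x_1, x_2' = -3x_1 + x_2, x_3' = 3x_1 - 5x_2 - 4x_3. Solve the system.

x_1(t) = c_2e^(-2t), x_2(t) = c_1e^(t) + c_2e^(-2t), x_3(t) = -c_1e^(t) - c_2e^(-2t) + c_3e^(-4t)

Coefficient matrix A = [[-2, 0, 0], [-3, 1, 0], [3, -5, -4]].
det(A - λI) = 0 gives eigenvalues λ = 1, -2, -4.
For λ=1: eigenvector (0,1,-1).
For λ=-2: eigenvector (1,1,-1).
For λ=-4: eigenvector (0,0,1).
General solution: c_1e^(t)(0,1,-1) + c_2e^(-2t)(1,1,-1) + c_3e^(-4t)(0,0,1).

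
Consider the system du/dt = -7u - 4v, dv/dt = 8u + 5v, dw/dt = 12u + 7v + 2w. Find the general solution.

u(t) = C_1e^(t) + C_2e^(-3t), v(t) = -2C_1e^(t) - C_2e^(-3t), w(t) = 2C_1e^(t) - C_2e^(-3t) + C_3e^(2t)

Coefficient matrix A = [[-7, -4, 0], [8, 5, 0], [12, 7, 2]].
det(A - λI) = 0 gives eigenvalues λ = 1, -3, 2.
For λ=1: eigenvector (1,-2,2).
For λ=-3: eigenvector (1,-1,-1).
For λ=2: eigenvector (0,0,1).
General solution: C_1e^(t)(1,-2,2) + C_2e^(-3t)(1,-1,-1) + C_3e^(2t)(0,0,1).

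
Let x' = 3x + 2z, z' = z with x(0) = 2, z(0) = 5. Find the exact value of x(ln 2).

A = [[3,2],[0,1]]; eigenvalues λ = 3, 1.
Eigenvectors: (1,0) for λ=3, (1,-1) for λ=1.
From the initial condition, c_1 = 7, c_2 = -5.
x(ln 2) = (7)(2^3)(1) + (-5)(2^1)(1) = 46.

46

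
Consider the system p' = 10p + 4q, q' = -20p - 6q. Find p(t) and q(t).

Coefficient matrix A = [[10, 4], [-20, -6]].
Characteristic polynomial det(A - λI) = λ^2 - 4λ + 20 = 0.
Eigenvalues λ = 2 ± 4i (complex conjugate pair).
For λ=2+4i: an eigenvector is (0,1) - i(1,-2) = (0 - i, 1 + 2i).
A real fundamental pair from Re and Im of e^((2+4i)t)v: X_1 = e^(2t)(cos(4t)·(0,1) + sin(4t)·(1,-2)), X_2 = e^(2t)(sin(4t)·(0,1) - cos(4t)·(1,-2)).
General solution: C_1X_1 + C_2X_2.

p(t) = C_1e^(2t)sin(4t) - C_2e^(2t)cos(4t), q(t) = -2C_1e^(2t)sin(4t) + C_1e^(2t)cos(4t) + C_2e^(2t)sin(4t) + 2C_2e^(2t)cos(4t)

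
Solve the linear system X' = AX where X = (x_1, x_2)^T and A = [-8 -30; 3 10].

x_1(t) = -c_1e^(t)sin(3t) - 3c_1e^(t)cos(3t) - 3c_2e^(t)sin(3t) + c_2e^(t)cos(3t), x_2(t) = c_1e^(t)cos(3t) + c_2e^(t)sin(3t)

Coefficient matrix A = [[-8, -30], [3, 10]].
Characteristic polynomial det(A - λI) = λ^2 - 2λ + 10 = 0.
Eigenvalues λ = 1 ± 3i (complex conjugate pair).
For λ=1+3i: an eigenvector is (-3,1) - i(-1,0) = (-3 + i, 1).
A real fundamental pair from Re and Im of e^((1+3i)t)v: X_1 = e^(t)(cos(3t)·(-3,1) + sin(3t)·(-1,0)), X_2 = e^(t)(sin(3t)·(-3,1) - cos(3t)·(-1,0)).
General solution: c_1X_1 + c_2X_2.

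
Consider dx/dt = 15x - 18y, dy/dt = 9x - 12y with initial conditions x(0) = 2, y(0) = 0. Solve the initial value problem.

x(t) = 4e^(6t) - 2e^(-3t), y(t) = 2e^(6t) - 2e^(-3t)

Coefficient matrix A = [[15, -18], [9, -12]].
Characteristic polynomial det(A - λI) = λ^2 - 3λ - 18 = 0.
Eigenvalues λ = -3, 6.
For λ=-3: (A-λI) row 1 is [18, -18], so an eigenvector is (-1, -1).
For λ=6: (A-λI) row 1 is [9, -18], so an eigenvector is (-2, -1).
General solution: c_1e^(-3t)(-1,-1) + c_2e^(6t)(-2,-1).
Applying x(0)=2, y(0)=0 gives c_1=2, c_2=-2.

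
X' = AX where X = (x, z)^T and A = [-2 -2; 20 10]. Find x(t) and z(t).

Coefficient matrix A = [[-2, -2], [20, 10]].
Characteristic polynomial det(A - λI) = λ^2 - 8λ + 20 = 0.
Eigenvalues λ = 4 ± 2i (complex conjugate pair).
For λ=4+2i: an eigenvector is (0,-1) - i(1,-3) = (0 - i, -1 + 3i).
A real fundamental pair from Re and Im of e^((4+2i)t)v: X_1 = e^(4t)(cos(2t)·(0,-1) + sin(2t)·(1,-3)), X_2 = e^(4t)(sin(2t)·(0,-1) - cos(2t)·(1,-3)).
General solution: c_1X_1 + c_2X_2.

x(t) = c_1e^(4t)sin(2t) - c_2e^(4t)cos(2t), z(t) = -3c_1e^(4t)sin(2t) - c_1e^(4t)cos(2t) - c_2e^(4t)sin(2t) + 3c_2e^(4t)cos(2t)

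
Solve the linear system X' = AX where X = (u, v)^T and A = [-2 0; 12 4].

Coefficient matrix A = [[-2, 0], [12, 4]].
Characteristic polynomial det(A - λI) = λ^2 - 2λ - 8 = 0.
Eigenvalues λ = -2, 4.
For λ=-2: (A-λI) row 2 is [12, 6], so an eigenvector is (-1, 2).
For λ=4: (A-λI) row 1 is [-6, 0], so an eigenvector is (0, -1).
General solution: K_1e^(-2t)(-1,2) + K_2e^(4t)(0,-1).

u(t) = -K_1e^(-2t), v(t) = 2K_1e^(-2t) - K_2e^(4t)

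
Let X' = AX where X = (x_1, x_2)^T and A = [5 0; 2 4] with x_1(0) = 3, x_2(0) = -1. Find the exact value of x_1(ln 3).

A = [[5,0],[2,4]]; eigenvalues λ = 5, 4.
Eigenvectors: (1,2) for λ=5, (0,1) for λ=4.
From the initial condition, c_1 = 3, c_2 = -7.
x_1(ln 3) = (3)(3^5)(1) + (-7)(3^4)(0) = 729.

729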